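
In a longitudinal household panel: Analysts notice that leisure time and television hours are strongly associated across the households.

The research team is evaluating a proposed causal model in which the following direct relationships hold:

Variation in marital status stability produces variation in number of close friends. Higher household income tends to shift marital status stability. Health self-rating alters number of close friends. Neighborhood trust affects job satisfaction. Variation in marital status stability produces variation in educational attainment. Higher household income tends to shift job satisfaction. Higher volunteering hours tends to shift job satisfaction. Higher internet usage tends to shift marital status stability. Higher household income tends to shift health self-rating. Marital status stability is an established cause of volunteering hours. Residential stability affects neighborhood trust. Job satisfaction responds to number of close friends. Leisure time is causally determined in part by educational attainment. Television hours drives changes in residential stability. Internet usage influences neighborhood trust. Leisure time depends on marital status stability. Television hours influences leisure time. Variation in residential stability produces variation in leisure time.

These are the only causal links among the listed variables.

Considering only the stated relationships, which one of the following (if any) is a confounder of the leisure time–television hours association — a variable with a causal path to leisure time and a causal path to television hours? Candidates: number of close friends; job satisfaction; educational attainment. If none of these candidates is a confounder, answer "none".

none

None of the listed candidates has causal paths to both leisure time and television hours in the stated relationships, so none is a common cause.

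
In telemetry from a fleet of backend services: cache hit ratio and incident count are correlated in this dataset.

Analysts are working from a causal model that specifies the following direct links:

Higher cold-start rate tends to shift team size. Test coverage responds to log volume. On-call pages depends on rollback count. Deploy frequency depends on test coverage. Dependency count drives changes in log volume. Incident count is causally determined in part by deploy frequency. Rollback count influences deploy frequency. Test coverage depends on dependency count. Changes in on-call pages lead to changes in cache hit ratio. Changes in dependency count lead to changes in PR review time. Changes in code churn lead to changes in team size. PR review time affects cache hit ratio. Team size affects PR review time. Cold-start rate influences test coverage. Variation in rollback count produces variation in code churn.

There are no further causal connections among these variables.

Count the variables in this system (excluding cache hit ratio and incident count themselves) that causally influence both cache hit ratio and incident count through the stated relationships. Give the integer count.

3

The common causes are: cold-start rate (to cache hit ratio via cold-start rate → team size → PR review time → cache hit ratio; to incident count via cold-start rate → test coverage → deploy frequency → incident count); dependency count (to cache hit ratio via dependency count → PR review time → cache hit ratio; to incident count via dependency count → test coverage → deploy frequency → incident count); rollback count (to cache hit ratio via rollback count → on-call pages → cache hit ratio; to incident count via rollback count → deploy frequency → incident count).
Every other variable lacks a causal path to at least one of cache hit ratio and incident count.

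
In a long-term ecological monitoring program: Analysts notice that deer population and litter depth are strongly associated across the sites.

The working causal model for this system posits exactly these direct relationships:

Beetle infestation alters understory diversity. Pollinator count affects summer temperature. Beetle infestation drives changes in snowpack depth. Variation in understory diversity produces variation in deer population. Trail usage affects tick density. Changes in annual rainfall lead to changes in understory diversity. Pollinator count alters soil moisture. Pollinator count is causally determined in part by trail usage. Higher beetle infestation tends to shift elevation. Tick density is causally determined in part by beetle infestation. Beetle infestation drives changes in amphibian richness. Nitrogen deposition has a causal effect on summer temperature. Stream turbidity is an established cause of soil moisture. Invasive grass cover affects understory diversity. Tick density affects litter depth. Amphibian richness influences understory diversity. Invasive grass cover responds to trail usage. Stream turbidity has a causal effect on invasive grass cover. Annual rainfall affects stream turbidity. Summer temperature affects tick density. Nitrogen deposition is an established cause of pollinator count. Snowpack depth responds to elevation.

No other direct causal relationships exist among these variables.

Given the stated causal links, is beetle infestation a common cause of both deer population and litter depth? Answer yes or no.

Beetle infestation has a causal path to deer population (beetle infestation → understory diversity → deer population) and to litter depth (beetle infestation → tick density → litter depth), so it is a common cause of both — a confounder.

yes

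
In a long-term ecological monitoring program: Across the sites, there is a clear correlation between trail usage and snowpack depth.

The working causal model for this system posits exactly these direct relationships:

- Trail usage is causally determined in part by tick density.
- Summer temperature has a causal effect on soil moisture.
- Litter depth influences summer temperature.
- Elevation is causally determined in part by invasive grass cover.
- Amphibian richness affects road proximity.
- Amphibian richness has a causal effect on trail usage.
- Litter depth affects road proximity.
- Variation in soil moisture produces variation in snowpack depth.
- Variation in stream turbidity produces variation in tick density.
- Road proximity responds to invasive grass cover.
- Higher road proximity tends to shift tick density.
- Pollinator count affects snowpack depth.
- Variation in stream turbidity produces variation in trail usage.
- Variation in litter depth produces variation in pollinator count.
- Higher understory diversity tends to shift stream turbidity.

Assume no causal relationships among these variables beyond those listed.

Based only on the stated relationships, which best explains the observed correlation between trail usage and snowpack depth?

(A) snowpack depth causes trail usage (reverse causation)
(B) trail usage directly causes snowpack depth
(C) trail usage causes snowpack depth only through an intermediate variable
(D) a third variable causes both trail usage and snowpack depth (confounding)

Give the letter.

D

Litter depth causes trail usage (litter depth → road proximity → tick density → trail usage) and snowpack depth (litter depth → pollinator count → snowpack depth) — a common cause creating the correlation.
There is no stated path from trail usage to snowpack depth or from snowpack depth to trail usage, so neither direct nor reverse causation applies.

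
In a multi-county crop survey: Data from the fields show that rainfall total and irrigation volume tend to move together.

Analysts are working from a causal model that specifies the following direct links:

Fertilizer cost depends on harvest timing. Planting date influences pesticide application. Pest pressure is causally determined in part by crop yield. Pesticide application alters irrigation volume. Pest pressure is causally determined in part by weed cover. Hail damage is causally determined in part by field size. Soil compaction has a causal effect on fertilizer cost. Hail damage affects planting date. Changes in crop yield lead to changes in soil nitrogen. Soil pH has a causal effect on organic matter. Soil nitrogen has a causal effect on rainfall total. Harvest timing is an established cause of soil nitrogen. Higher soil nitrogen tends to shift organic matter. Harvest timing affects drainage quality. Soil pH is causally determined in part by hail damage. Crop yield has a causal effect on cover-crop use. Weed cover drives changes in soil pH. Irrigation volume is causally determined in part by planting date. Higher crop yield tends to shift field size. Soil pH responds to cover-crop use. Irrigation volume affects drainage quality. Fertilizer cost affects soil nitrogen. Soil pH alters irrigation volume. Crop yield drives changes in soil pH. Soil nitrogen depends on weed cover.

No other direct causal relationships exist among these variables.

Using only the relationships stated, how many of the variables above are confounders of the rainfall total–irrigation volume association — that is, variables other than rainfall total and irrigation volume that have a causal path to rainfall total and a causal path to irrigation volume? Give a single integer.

The common causes are: crop yield (to rainfall total via crop yield → soil nitrogen → rainfall total; to irrigation volume via crop yield → soil pH → irrigation volume); weed cover (to rainfall total via weed cover → soil nitrogen → rainfall total; to irrigation volume via weed cover → soil pH → irrigation volume).
Every other variable lacks a causal path to at least one of rainfall total and irrigation volume.

2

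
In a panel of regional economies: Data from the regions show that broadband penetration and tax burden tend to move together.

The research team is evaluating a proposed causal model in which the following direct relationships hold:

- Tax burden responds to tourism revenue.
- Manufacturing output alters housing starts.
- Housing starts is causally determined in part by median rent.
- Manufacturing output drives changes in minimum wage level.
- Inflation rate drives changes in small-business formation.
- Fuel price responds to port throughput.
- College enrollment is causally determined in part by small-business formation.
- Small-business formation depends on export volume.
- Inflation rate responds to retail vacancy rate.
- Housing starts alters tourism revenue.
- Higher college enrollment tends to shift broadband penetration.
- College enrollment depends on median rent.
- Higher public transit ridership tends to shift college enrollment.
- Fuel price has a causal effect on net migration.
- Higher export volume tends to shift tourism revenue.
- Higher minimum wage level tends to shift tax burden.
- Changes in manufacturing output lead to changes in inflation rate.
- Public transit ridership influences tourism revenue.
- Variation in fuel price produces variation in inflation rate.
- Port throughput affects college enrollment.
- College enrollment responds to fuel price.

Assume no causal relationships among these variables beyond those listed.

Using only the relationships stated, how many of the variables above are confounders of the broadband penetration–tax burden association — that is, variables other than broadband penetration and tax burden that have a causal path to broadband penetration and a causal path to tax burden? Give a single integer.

4

The common causes are: export volume (to broadband penetration via export volume → small-business formation → college enrollment → broadband penetration; to tax burden via export volume → tourism revenue → tax burden); manufacturing output (to broadband penetration via manufacturing output → inflation rate → small-business formation → college enrollment → broadband penetration; to tax burden via manufacturing output → minimum wage level → tax burden); median rent (to broadband penetration via median rent → college enrollment → broadband penetration; to tax burden via median rent → housing starts → tourism revenue → tax burden); public transit ridership (to broadband penetration via public transit ridership → college enrollment → broadband penetration; to tax burden via public transit ridership → tourism revenue → tax burden).
Every other variable lacks a causal path to at least one of broadband penetration and tax burden.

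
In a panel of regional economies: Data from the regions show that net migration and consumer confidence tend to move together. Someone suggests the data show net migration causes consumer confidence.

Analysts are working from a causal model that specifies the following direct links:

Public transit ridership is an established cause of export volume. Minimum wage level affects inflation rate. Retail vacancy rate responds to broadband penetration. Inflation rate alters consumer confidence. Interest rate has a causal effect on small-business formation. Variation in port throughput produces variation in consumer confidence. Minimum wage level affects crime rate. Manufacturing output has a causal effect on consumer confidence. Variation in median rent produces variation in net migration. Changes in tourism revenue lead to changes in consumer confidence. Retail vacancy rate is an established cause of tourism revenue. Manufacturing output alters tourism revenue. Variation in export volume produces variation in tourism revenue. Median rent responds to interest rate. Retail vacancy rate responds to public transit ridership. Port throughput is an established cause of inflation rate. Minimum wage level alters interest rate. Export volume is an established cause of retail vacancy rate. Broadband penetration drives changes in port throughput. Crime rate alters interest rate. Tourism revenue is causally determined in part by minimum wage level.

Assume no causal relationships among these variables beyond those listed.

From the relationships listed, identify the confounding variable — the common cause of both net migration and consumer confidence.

minimum wage level

Minimum wage level has a causal path to net migration (minimum wage level → interest rate → median rent → net migration) and a separate causal path to consumer confidence (minimum wage level → tourism revenue → consumer confidence), so it is a common cause of both.
No stated relationship gives net migration a causal route to consumer confidence, so the correlation is explained by the shared upstream cause rather than a direct effect.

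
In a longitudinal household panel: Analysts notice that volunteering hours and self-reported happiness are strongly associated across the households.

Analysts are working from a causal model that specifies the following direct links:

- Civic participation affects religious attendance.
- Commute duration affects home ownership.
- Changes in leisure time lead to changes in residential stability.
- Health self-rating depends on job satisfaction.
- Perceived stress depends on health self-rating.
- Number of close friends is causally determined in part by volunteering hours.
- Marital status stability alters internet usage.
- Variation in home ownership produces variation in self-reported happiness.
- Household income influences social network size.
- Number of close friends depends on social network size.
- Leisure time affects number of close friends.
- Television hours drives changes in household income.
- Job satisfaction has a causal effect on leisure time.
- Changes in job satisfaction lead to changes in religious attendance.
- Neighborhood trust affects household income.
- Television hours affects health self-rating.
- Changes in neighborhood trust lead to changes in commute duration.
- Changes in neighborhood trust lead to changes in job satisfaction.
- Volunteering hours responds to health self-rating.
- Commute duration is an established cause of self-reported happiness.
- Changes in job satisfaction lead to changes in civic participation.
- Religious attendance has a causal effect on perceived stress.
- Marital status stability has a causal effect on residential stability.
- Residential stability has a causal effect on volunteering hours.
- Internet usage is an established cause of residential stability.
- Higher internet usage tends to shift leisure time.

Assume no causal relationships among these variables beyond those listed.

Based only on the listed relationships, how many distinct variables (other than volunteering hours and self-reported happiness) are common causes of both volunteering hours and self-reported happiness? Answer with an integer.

1

The common causes are: neighborhood trust (to volunteering hours via neighborhood trust → job satisfaction → health self-rating → volunteering hours; to self-reported happiness via neighborhood trust → commute duration → self-reported happiness).
Every other variable lacks a causal path to at least one of volunteering hours and self-reported happiness.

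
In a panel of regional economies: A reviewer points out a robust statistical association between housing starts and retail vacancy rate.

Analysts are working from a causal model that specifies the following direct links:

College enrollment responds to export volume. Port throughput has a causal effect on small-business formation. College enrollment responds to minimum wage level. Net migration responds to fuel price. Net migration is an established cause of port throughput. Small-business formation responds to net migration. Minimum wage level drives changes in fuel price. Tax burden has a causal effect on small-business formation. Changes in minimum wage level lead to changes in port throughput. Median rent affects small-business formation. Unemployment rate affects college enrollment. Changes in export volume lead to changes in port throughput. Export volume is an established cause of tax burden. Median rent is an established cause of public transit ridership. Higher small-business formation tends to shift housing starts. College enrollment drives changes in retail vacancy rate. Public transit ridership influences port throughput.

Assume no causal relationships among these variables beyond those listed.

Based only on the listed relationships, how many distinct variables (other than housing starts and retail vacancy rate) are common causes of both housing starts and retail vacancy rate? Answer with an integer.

2

The common causes are: export volume (to housing starts via export volume → port throughput → small-business formation → housing starts; to retail vacancy rate via export volume → college enrollment → retail vacancy rate); minimum wage level (to housing starts via minimum wage level → port throughput → small-business formation → housing starts; to retail vacancy rate via minimum wage level → college enrollment → retail vacancy rate).
Every other variable lacks a causal path to at least one of housing starts and retail vacancy rate.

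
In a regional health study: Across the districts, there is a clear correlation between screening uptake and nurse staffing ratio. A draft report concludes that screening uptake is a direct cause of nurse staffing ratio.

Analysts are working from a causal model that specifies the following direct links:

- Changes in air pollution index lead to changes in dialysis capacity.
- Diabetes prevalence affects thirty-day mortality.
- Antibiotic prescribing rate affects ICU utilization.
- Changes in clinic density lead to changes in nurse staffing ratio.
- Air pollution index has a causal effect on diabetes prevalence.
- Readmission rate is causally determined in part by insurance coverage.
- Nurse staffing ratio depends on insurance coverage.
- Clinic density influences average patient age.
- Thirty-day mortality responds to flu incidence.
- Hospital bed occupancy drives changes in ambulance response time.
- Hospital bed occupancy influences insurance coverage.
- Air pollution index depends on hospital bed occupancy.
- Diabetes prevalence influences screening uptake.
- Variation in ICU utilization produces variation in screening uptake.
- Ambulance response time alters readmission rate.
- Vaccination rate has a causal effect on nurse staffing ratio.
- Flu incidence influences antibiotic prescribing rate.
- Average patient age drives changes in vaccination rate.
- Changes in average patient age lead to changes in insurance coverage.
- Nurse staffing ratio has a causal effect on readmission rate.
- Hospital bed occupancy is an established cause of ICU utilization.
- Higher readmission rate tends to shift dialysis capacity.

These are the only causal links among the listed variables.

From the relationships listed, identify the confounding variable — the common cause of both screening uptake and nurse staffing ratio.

Hospital bed occupancy has a causal path to screening uptake (hospital bed occupancy → ICU utilization → screening uptake) and a separate causal path to nurse staffing ratio (hospital bed occupancy → insurance coverage → nurse staffing ratio), so it is a common cause of both.
No stated relationship gives screening uptake a causal route to nurse staffing ratio, so the correlation is explained by the shared upstream cause rather than a direct effect.

hospital bed occupancy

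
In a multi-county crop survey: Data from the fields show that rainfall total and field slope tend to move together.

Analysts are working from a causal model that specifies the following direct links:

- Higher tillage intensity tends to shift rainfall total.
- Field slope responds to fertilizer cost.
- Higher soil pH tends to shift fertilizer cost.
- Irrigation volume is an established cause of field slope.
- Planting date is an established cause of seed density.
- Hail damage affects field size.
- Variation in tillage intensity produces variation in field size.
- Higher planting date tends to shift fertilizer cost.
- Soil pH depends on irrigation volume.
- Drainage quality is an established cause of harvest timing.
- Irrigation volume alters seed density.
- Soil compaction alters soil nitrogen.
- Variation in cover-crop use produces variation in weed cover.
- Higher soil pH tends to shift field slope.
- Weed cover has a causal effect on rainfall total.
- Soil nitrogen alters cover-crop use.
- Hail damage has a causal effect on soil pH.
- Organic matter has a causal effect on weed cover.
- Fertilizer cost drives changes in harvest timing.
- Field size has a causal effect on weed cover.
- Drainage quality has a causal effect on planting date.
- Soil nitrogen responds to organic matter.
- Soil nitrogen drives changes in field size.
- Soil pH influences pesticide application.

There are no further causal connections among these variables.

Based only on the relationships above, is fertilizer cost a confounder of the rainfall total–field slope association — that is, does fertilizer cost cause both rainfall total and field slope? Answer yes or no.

no

Fertilizer cost has no stated causal path to rainfall total. A confounder must cause both variables, so fertilizer cost does not qualify.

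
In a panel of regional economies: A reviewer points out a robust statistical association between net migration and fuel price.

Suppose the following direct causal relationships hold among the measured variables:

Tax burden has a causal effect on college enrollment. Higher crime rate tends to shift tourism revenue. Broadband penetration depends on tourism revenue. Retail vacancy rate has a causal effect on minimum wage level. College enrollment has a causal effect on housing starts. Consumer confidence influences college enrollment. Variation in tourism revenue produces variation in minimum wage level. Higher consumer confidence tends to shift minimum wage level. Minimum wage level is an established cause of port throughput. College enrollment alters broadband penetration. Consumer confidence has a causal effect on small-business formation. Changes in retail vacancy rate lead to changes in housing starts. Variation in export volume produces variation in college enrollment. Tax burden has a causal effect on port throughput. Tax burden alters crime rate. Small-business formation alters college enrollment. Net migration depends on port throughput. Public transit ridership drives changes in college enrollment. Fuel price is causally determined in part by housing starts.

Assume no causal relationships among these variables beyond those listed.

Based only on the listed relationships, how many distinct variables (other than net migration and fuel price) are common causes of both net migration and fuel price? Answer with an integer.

The common causes are: consumer confidence (to net migration via consumer confidence → minimum wage level → port throughput → net migration; to fuel price via consumer confidence → college enrollment → housing starts → fuel price); retail vacancy rate (to net migration via retail vacancy rate → minimum wage level → port throughput → net migration; to fuel price via retail vacancy rate → housing starts → fuel price); tax burden (to net migration via tax burden → port throughput → net migration; to fuel price via tax burden → college enrollment → housing starts → fuel price).
Every other variable lacks a causal path to at least one of net migration and fuel price.

3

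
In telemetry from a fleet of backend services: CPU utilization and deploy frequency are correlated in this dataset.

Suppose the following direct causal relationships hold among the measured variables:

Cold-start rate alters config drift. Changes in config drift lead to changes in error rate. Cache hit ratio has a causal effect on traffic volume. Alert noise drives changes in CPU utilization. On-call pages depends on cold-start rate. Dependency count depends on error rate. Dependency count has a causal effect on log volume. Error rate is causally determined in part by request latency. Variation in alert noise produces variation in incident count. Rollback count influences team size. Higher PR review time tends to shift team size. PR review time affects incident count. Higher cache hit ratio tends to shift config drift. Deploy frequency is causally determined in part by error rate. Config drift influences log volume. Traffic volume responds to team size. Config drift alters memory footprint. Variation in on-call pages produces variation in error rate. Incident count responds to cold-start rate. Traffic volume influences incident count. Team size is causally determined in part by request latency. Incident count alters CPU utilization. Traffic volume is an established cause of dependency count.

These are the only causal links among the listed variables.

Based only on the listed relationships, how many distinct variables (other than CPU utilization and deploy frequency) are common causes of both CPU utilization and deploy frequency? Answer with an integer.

3

The common causes are: cache hit ratio (to CPU utilization via cache hit ratio → traffic volume → incident count → CPU utilization; to deploy frequency via cache hit ratio → config drift → error rate → deploy frequency); cold-start rate (to CPU utilization via cold-start rate → incident count → CPU utilization; to deploy frequency via cold-start rate → config drift → error rate → deploy frequency); request latency (to CPU utilization via request latency → team size → traffic volume → incident count → CPU utilization; to deploy frequency via request latency → error rate → deploy frequency).
Every other variable lacks a causal path to at least one of CPU utilization and deploy frequency.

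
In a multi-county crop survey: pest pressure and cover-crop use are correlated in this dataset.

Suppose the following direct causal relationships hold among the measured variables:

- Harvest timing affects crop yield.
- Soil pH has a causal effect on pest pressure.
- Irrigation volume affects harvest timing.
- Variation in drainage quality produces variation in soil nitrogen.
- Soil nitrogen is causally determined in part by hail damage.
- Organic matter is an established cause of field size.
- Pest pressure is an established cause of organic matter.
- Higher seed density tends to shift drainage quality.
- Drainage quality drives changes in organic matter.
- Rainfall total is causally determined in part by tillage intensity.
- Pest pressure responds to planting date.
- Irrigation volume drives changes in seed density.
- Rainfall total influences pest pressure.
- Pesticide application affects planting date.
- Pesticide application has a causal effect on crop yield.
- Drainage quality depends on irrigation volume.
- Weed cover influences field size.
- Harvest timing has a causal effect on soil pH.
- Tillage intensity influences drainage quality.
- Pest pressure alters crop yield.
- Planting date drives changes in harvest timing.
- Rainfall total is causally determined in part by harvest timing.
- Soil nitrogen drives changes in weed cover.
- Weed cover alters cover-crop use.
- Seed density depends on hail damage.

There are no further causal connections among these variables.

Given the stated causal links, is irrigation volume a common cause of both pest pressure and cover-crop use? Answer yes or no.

Irrigation volume has a causal path to pest pressure (irrigation volume → harvest timing → soil pH → pest pressure) and to cover-crop use (irrigation volume → drainage quality → soil nitrogen → weed cover → cover-crop use), so it is a common cause of both — a confounder.

yes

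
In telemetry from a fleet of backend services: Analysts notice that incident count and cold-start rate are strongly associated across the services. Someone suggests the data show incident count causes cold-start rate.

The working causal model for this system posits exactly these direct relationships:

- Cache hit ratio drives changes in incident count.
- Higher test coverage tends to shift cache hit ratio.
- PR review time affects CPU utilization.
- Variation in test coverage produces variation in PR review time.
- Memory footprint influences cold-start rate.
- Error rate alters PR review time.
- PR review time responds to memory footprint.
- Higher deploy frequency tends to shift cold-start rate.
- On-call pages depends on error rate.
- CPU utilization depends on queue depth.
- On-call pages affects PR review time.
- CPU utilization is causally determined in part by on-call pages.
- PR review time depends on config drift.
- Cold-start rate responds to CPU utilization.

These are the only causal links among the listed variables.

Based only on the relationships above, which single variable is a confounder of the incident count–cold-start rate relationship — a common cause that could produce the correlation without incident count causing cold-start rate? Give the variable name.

test coverage

Test coverage has a causal path to incident count (test coverage → cache hit ratio → incident count) and a separate causal path to cold-start rate (test coverage → PR review time → CPU utilization → cold-start rate), so it is a common cause of both.
No stated relationship gives incident count a causal route to cold-start rate, so the correlation is explained by the shared upstream cause rather than a direct effect.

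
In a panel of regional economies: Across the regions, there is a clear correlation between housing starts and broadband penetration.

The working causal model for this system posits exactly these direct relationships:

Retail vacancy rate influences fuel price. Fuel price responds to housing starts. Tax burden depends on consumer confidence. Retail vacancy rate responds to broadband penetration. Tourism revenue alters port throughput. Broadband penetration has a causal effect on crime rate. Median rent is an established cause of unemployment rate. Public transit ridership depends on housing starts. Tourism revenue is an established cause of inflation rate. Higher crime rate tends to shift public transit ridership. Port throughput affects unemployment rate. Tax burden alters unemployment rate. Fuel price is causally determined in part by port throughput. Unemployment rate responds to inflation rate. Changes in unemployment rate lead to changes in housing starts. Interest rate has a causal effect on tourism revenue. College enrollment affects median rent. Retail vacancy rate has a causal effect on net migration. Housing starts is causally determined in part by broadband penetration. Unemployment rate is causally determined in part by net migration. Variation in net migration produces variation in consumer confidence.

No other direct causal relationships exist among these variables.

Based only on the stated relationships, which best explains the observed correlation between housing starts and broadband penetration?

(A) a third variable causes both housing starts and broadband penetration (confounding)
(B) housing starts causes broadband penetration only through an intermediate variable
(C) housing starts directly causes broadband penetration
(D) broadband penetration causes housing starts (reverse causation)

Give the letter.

D

The stated link runs broadband penetration → housing starts; housing starts has no causal path to broadband penetration. No variable causes both, so confounding is ruled out. The correlation reflects reverse causation.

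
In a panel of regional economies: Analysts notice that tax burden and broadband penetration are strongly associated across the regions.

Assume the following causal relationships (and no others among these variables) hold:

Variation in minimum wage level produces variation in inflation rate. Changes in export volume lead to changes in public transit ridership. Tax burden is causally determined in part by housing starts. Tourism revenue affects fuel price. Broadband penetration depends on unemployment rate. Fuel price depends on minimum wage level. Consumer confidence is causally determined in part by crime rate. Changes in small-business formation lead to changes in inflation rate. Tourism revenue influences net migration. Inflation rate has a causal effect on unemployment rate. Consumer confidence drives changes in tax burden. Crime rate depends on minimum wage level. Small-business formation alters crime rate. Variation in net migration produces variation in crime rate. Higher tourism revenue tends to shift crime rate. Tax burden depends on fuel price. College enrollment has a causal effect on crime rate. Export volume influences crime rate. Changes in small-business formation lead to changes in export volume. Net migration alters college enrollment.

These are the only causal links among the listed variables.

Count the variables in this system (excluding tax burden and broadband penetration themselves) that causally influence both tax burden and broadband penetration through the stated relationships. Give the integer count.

The common causes are: minimum wage level (to tax burden via minimum wage level → fuel price → tax burden; to broadband penetration via minimum wage level → inflation rate → unemployment rate → broadband penetration); small-business formation (to tax burden via small-business formation → crime rate → consumer confidence → tax burden; to broadband penetration via small-business formation → inflation rate → unemployment rate → broadband penetration).
Every other variable lacks a causal path to at least one of tax burden and broadband penetration.

2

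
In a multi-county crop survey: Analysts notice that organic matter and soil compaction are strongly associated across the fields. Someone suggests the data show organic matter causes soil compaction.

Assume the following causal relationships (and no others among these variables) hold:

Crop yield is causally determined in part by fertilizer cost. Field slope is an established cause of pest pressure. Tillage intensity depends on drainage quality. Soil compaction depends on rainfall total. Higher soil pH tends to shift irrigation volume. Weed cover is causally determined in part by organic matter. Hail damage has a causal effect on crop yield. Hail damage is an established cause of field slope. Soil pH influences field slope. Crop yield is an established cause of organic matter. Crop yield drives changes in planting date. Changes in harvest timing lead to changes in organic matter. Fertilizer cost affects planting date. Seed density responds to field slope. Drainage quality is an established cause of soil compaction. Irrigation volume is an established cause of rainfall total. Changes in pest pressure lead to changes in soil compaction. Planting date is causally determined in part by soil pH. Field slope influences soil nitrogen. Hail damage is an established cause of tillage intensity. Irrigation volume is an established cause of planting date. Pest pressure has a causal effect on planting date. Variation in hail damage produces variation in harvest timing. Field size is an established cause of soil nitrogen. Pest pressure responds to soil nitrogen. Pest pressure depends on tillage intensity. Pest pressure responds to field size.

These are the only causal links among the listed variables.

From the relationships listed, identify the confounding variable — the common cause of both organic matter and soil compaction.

hail damage

Hail damage has a causal path to organic matter (hail damage → crop yield → organic matter) and a separate causal path to soil compaction (hail damage → tillage intensity → pest pressure → soil compaction), so it is a common cause of both.
No stated relationship gives organic matter a causal route to soil compaction, so the correlation is explained by the shared upstream cause rather than a direct effect.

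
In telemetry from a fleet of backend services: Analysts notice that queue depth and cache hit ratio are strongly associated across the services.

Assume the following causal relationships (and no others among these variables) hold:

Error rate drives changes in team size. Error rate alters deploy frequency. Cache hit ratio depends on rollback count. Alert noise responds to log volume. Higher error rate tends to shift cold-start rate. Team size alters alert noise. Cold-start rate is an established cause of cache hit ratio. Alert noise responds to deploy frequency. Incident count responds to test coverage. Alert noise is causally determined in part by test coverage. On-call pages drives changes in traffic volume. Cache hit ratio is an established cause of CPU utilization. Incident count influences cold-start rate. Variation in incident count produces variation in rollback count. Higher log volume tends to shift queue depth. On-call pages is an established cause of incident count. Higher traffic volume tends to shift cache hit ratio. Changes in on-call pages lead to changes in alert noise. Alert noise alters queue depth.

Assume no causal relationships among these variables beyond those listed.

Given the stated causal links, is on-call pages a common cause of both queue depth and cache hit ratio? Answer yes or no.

On-call pages has a causal path to queue depth (on-call pages → alert noise → queue depth) and to cache hit ratio (on-call pages → traffic volume → cache hit ratio), so it is a common cause of both — a confounder.

yes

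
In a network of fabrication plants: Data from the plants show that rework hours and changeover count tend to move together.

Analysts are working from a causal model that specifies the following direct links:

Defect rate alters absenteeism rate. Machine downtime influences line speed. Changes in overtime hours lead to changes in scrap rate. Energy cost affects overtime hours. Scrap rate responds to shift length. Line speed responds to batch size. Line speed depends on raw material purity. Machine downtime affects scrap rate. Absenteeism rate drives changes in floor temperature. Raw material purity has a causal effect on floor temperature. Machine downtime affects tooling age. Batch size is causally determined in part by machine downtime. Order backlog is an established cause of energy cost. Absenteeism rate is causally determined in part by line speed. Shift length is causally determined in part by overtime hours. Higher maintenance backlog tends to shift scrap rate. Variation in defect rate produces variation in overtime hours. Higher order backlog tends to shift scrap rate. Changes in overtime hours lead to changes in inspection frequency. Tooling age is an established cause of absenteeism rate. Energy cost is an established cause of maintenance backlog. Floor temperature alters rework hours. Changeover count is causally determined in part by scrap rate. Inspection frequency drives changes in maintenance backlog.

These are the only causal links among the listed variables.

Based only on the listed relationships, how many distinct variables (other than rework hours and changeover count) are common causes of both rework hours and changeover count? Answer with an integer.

The common causes are: defect rate (to rework hours via defect rate → absenteeism rate → floor temperature → rework hours; to changeover count via defect rate → overtime hours → scrap rate → changeover count); machine downtime (to rework hours via machine downtime → line speed → absenteeism rate → floor temperature → rework hours; to changeover count via machine downtime → scrap rate → changeover count).
Every other variable lacks a causal path to at least one of rework hours and changeover count.

2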